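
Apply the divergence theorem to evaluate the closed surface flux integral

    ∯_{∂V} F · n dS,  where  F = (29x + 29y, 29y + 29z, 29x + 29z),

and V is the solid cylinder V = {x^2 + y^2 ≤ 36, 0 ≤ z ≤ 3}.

By the divergence theorem,

    ∯_{∂V} F · n dS = ∭_V (∇ · F) dV.

Compute the divergence:
    ∇ · F = ∂F_x/∂x + ∂F_y/∂y + ∂F_z/∂z = 29 + 29 + 29 = 87.

In cylindrical coordinates, x = r cos(θ), y = r sin(θ), z = z, dV = r dr dθ dz, with 0 ≤ r ≤ 6, 0 ≤ θ ≤ 2π, 0 ≤ z ≤ 3.

The integrand, after substitution and multiplying by the volume element, becomes (87) · r, so

    ∭_V (∇·F) dV = ∫_0^{2π} ∫_0^{6} ∫_0^{3} (87) · r dz dr dθ.

Inner (z from 0 to 3): 261r.
Middle (r from 0 to 6): 4698.
Outer (θ from 0 to 2π): 9396π.

Therefore ∯_{∂V} F · n dS = 9396π.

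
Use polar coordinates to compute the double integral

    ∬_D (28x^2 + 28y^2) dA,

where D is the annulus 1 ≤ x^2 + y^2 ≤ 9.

The region D is 1 ≤ r ≤ 3, 0 ≤ θ ≤ 2π in polar coordinates, where x = r cos(θ), y = r sin(θ), and dA = r dr dθ.

Under the substitution, the integrand becomes 28r^2, so

    ∬_D (28x^2 + 28y^2) dA = ∫_{0}^{2π} ∫_{1}^{3} (28r^2) · r dr dθ.

Inner integral (in r): ∫_{1}^{3} (28r^2) · r dr = 560.

Outer integral (in θ): ∫_{0}^{2π} (560) dθ = 1120π.

Therefore ∬_D (28x^2 + 28y^2) dA = 1120π.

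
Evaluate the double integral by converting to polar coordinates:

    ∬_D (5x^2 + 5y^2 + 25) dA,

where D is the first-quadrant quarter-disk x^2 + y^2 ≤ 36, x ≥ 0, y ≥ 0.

The region D is 0 ≤ r ≤ 6, 0 ≤ θ ≤ π/2 in polar coordinates, where x = r cos(θ), y = r sin(θ), and dA = r dr dθ.

Under the substitution, the integrand becomes 5r^2 + 25, so

    ∬_D (5x^2 + 5y^2 + 25) dA = ∫_{0}^{π/2} ∫_{0}^{6} (5r^2 + 25) · r dr dθ.

Inner integral (in r): ∫_{0}^{6} (5r^2 + 25) · r dr = 2070.

Outer integral (in θ): ∫_{0}^{π/2} (2070) dθ = 1035π.

Therefore ∬_D (5x^2 + 5y^2 + 25) dA = 1035π.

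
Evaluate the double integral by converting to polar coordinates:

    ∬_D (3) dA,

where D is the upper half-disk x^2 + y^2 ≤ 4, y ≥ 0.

The region D is 0 ≤ r ≤ 2, 0 ≤ θ ≤ π in polar coordinates, where x = r cos(θ), y = r sin(θ), and dA = r dr dθ.

Under the substitution, the integrand becomes 3, so

    ∬_D (3) dA = ∫_{0}^{π} ∫_{0}^{2} (3) · r dr dθ.

Inner integral (in r): ∫_{0}^{2} (3) · r dr = 6.

Outer integral (in θ): ∫_{0}^{π} (6) dθ = 6π.

Therefore ∬_D (3) dA = 6π.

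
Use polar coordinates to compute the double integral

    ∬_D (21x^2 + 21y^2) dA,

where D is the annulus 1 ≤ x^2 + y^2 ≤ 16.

The region D is 1 ≤ r ≤ 4, 0 ≤ θ ≤ 2π in polar coordinates, where x = r cos(θ), y = r sin(θ), and dA = r dr dθ.

Under the substitution, the integrand becomes 21r^2, so

    ∬_D (21x^2 + 21y^2) dA = ∫_{0}^{2π} ∫_{1}^{4} (21r^2) · r dr dθ.

Inner integral (in r): ∫_{1}^{4} (21r^2) · r dr = 5355/4.

Outer integral (in θ): ∫_{0}^{2π} (5355/4) dθ = 5355π/2.

Therefore ∬_D (21x^2 + 21y^2) dA = 5355π/2.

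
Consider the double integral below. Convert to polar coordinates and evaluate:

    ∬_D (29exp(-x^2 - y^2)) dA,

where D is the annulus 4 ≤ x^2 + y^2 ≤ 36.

The region D is 2 ≤ r ≤ 6, 0 ≤ θ ≤ 2π in polar coordinates, where x = r cos(θ), y = r sin(θ), and dA = r dr dθ.

Under the substitution, the integrand becomes 29exp(-r^2), so

    ∬_D (29exp(-x^2 - y^2)) dA = ∫_{0}^{2π} ∫_{2}^{6} (29exp(-r^2)) · r dr dθ.

Inner integral (in r): ∫_{2}^{6} (29exp(-r^2)) · r dr = -(29 - 29exp(32))exp(-36)/2.

Outer integral (in θ): ∫_{0}^{2π} (-(29 - 29exp(32))exp(-36)/2) dθ = -29π (1 - exp(32))exp(-36).

Therefore ∬_D (29exp(-x^2 - y^2)) dA = -29π (1 - exp(32))exp(-36).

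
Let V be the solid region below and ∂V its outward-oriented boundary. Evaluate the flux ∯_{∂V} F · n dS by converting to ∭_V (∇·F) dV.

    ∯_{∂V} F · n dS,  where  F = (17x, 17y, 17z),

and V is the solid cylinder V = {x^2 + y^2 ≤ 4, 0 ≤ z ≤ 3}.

By the divergence theorem,

    ∯_{∂V} F · n dS = ∭_V (∇ · F) dV.

Compute the divergence:
    ∇ · F = ∂F_x/∂x + ∂F_y/∂y + ∂F_z/∂z = 17 + 17 + 17 = 51.

In cylindrical coordinates, x = r cos(θ), y = r sin(θ), z = z, dV = r dr dθ dz, with 0 ≤ r ≤ 2, 0 ≤ θ ≤ 2π, 0 ≤ z ≤ 3.

The integrand, after substitution and multiplying by the volume element, becomes (51) · r, so

    ∭_V (∇·F) dV = ∫_0^{2π} ∫_0^{2} ∫_0^{3} (51) · r dz dr dθ.

Inner (z from 0 to 3): 153r.
Middle (r from 0 to 2): 306.
Outer (θ from 0 to 2π): 612π.

Therefore ∯_{∂V} F · n dS = 612π.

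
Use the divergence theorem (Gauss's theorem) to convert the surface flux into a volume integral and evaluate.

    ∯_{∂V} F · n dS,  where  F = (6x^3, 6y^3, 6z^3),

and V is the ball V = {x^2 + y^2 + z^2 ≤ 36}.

By the divergence theorem,

    ∯_{∂V} F · n dS = ∭_V (∇ · F) dV.

Compute the divergence:
    ∇ · F = ∂F_x/∂x + ∂F_y/∂y + ∂F_z/∂z = 18x^2 + 18y^2 + 18z^2.

In spherical coordinates, x = ρ sin(φ) cos(θ), y = ρ sin(φ) sin(θ), z = ρ cos(φ), dV = ρ^2 sin(φ) dρ dφ dθ, with 0 ≤ ρ ≤ 6, 0 ≤ φ ≤ π, 0 ≤ θ ≤ 2π.

The integrand, after substitution and multiplying by the volume element, becomes (18ρ^2) · ρ^2 sin(φ), so

    ∭_V (∇·F) dV = ∫_0^{2π} ∫_0^{π} ∫_0^{6} (18ρ^2) · ρ^2 sin(φ) dρ dφ dθ.

Inner (ρ from 0 to 6): 139968sin(φ)/5.
Middle (φ from 0 to π): 279936/5.
Outer (θ from 0 to 2π): 559872π/5.

Therefore ∯_{∂V} F · n dS = 559872π/5.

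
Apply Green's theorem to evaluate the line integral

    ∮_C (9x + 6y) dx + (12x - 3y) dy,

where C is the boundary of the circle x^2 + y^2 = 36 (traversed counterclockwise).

Green's theorem converts the closed line integral into a double integral over the enclosed region D:

    ∮_C P dx + Q dy = ∬_D (∂Q/∂x - ∂P/∂y) dA.

Here P = 9x + 6y, Q = 12x - 3y, so

    ∂Q/∂x = 12,    ∂P/∂y = 6,
    ∂Q/∂x - ∂P/∂y = 6.

D is the region x^2 + y^2 ≤ 36. Evaluating the double integral:

In polar coordinates (x = r cos θ, y = r sin θ, dA = r dr dθ) the integrand becomes 6, so

    ∬_D (6) dA = ∫_0^{2π} ∫_0^{6} (6) · r dr dθ.

Inner (r from 0 to 6): 108.
Outer (θ from 0 to 2π): 216π.

Therefore ∮_C P dx + Q dy = 216π.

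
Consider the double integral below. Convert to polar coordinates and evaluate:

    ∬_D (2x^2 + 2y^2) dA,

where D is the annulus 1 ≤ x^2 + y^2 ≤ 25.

The region D is 1 ≤ r ≤ 5, 0 ≤ θ ≤ 2π in polar coordinates, where x = r cos(θ), y = r sin(θ), and dA = r dr dθ.

Under the substitution, the integrand becomes 2r^2, so

    ∬_D (2x^2 + 2y^2) dA = ∫_{0}^{2π} ∫_{1}^{5} (2r^2) · r dr dθ.

Inner integral (in r): ∫_{1}^{5} (2r^2) · r dr = 312.

Outer integral (in θ): ∫_{0}^{2π} (312) dθ = 624π.

Therefore ∬_D (2x^2 + 2y^2) dA = 624π.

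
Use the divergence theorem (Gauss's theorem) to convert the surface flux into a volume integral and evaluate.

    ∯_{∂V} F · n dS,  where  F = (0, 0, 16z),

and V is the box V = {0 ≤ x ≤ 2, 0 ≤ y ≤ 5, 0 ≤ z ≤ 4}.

By the divergence theorem,

    ∯_{∂V} F · n dS = ∭_V (∇ · F) dV.

Compute the divergence:
    ∇ · F = ∂F_x/∂x + ∂F_y/∂y + ∂F_z/∂z = 0 + 0 + 16 = 16.

V is a rectangular box, so dV = dx dy dz with 0 ≤ x ≤ 2, 0 ≤ y ≤ 5, 0 ≤ z ≤ 4.

Integrate (16) over V as an iterated integral:

    ∭_V (∇·F) dV = ∫_0^{2} ∫_0^{5} ∫_0^{4} (16) dz dy dx.

Inner (z from 0 to 4): 64.
Middle (y from 0 to 5): 320.
Outer (x from 0 to 2): 640.

Therefore ∯_{∂V} F · n dS = 640.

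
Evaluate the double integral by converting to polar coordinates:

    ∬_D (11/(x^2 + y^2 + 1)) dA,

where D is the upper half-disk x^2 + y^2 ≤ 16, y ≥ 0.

The region D is 0 ≤ r ≤ 4, 0 ≤ θ ≤ π in polar coordinates, where x = r cos(θ), y = r sin(θ), and dA = r dr dθ.

Under the substitution, the integrand becomes 11/(r^2 + 1), so

    ∬_D (11/(x^2 + y^2 + 1)) dA = ∫_{0}^{π} ∫_{0}^{4} (11/(r^2 + 1)) · r dr dθ.

Inner integral (in r): ∫_{0}^{4} (11/(r^2 + 1)) · r dr = 11log(17)/2.

Outer integral (in θ): ∫_{0}^{π} (11log(17)/2) dθ = 11π log(17)/2.

Therefore ∬_D (11/(x^2 + y^2 + 1)) dA = 11π log(17)/2.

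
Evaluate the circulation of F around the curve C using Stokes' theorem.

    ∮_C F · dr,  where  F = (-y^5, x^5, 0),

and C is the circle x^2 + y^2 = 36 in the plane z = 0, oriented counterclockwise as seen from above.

Let S be the flat disk x^2 + y^2 ≤ 36 in the plane z = 0, with upward unit normal n̂ = ẑ. By Stokes' theorem,

    ∮_C F · dr = ∬_S (∇ × F) · n̂ dS = ∬_D (curl F)_z dA,

where D is the disk x^2 + y^2 ≤ 36.

Compute the curl of F = (-y^5, x^5, 0):
    (∇ × F)_x = ∂F_z/∂y - ∂F_y/∂z = 0,
    (∇ × F)_y = ∂F_x/∂z - ∂F_z/∂x = 0,
    (∇ × F)_z = ∂F_y/∂x - ∂F_x/∂y = 5x^4 + 5y^4.

On z = 0, (curl F)_z = 5x^4 + 5y^4.

Convert to polar (x = r cos θ, y = r sin θ, dA = r dr dθ); the integrand becomes 5r^4(sin(θ)^4 + cos(θ)^4), so

    ∬_D (curl F)_z dA = ∫_0^{2π} ∫_0^{6} (5r^4(sin(θ)^4 + cos(θ)^4)) · r dr dθ.

Inner (r from 0 to 6): 38880sin(θ)^4 + 38880cos(θ)^4.
Outer (θ from 0 to 2π): 58320π.

Therefore ∮_C F · dr = 58320π.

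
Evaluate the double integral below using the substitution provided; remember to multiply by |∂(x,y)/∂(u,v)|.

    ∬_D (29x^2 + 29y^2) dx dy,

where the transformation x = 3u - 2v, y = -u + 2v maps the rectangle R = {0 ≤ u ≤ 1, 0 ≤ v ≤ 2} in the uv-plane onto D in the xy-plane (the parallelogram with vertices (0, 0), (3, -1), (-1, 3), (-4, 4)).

Compute the Jacobian determinant of (x, y) with respect to (u, v):

    ∂(x,y)/∂(u,v) = | 3  -2 | = (3)(2) - (-2)(-1) = 4.
                   | -1  2 |

Its absolute value is |J| = 4 (the area scaling factor).

Substituting x = 3u - 2v, y = -u + 2v into the integrand,

    29x^2 + 29y^2 → 290u^2 - 464u v + 232v^2,

so the integral becomes

    ∬_R (290u^2 - 464u v + 232v^2) · |J| du dv = ∫_0^1 ∫_0^2 (1160u^2 - 1856u v + 928v^2) dv du.

Inner (v): 2320u^2 - 3712u + 7424/3.
Outer (u): 1392.

Therefore ∬_D (29x^2 + 29y^2) dx dy = 1392.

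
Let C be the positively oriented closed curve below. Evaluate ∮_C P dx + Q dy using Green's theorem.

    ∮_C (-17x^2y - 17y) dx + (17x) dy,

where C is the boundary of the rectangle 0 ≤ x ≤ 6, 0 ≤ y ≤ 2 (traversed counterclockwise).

Green's theorem converts the closed line integral into a double integral over the enclosed region D:

    ∮_C P dx + Q dy = ∬_D (∂Q/∂x - ∂P/∂y) dA.

Here P = -17x^2y - 17y, Q = 17x, so

    ∂Q/∂x = 17,    ∂P/∂y = -17x^2 - 17,
    ∂Q/∂x - ∂P/∂y = 17x^2 + 34.

D is the region 0 ≤ x ≤ 6, 0 ≤ y ≤ 2. Evaluating the double integral:

    ∬_D (17x^2 + 34) dA = ∫_0^{6} ∫_0^{2} (17x^2 + 34) dy dx.

Inner (y from 0 to 2): 34x^2 + 68.
Outer (x from 0 to 6): 2856.

Therefore ∮_C P dx + Q dy = 2856.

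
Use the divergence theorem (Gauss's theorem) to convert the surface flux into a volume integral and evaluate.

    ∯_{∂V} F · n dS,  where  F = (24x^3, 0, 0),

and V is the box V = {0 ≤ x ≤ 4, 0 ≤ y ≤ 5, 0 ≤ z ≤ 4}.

By the divergence theorem,

    ∯_{∂V} F · n dS = ∭_V (∇ · F) dV.

Compute the divergence:
    ∇ · F = ∂F_x/∂x + ∂F_y/∂y + ∂F_z/∂z = 72x^2 + 0 + 0 = 72x^2.

V is a rectangular box, so dV = dx dy dz with 0 ≤ x ≤ 4, 0 ≤ y ≤ 5, 0 ≤ z ≤ 4.

Integrate (72x^2) over V as an iterated integral:

    ∭_V (∇·F) dV = ∫_0^{4} ∫_0^{5} ∫_0^{4} (72x^2) dz dy dx.

Inner (z from 0 to 4): 288x^2.
Middle (y from 0 to 5): 1440x^2.
Outer (x from 0 to 4): 30720.

Therefore ∯_{∂V} F · n dS = 30720.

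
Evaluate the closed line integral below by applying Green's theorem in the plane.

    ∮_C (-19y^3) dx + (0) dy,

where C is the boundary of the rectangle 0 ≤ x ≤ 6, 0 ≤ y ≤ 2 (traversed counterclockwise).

Green's theorem converts the closed line integral into a double integral over the enclosed region D:

    ∮_C P dx + Q dy = ∬_D (∂Q/∂x - ∂P/∂y) dA.

Here P = -19y^3, Q = 0, so

    ∂Q/∂x = 0,    ∂P/∂y = -57y^2,
    ∂Q/∂x - ∂P/∂y = 57y^2.

D is the region 0 ≤ x ≤ 6, 0 ≤ y ≤ 2. Evaluating the double integral:

    ∬_D (57y^2) dA = ∫_0^{6} ∫_0^{2} (57y^2) dy dx.

Inner (y from 0 to 2): 152.
Outer (x from 0 to 6): 912.

Therefore ∮_C P dx + Q dy = 912.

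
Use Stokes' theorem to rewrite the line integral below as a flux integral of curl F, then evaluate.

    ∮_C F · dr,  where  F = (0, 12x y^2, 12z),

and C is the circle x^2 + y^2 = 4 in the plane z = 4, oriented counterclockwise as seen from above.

Let S be the flat disk x^2 + y^2 ≤ 4 in the plane z = 4, with upward unit normal n̂ = ẑ. By Stokes' theorem,

    ∮_C F · dr = ∬_S (∇ × F) · n̂ dS = ∬_D (curl F)_z dA,

where D is the disk x^2 + y^2 ≤ 4.

Compute the curl of F = (0, 12x y^2, 12z):
    (∇ × F)_x = ∂F_z/∂y - ∂F_y/∂z = 0,
    (∇ × F)_y = ∂F_x/∂z - ∂F_z/∂x = 0,
    (∇ × F)_z = ∂F_y/∂x - ∂F_x/∂y = 12y^2.

On z = 4, (curl F)_z = 12y^2.

Convert to polar (x = r cos θ, y = r sin θ, dA = r dr dθ); the integrand becomes 12r^2sin(θ)^2, so

    ∬_D (curl F)_z dA = ∫_0^{2π} ∫_0^{2} (12r^2sin(θ)^2) · r dr dθ.

Inner (r from 0 to 2): 48sin(θ)^2.
Outer (θ from 0 to 2π): 48π.

Therefore ∮_C F · dr = 48π.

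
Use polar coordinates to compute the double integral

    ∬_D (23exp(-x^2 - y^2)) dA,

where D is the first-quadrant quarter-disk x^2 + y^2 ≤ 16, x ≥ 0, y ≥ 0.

The region D is 0 ≤ r ≤ 4, 0 ≤ θ ≤ π/2 in polar coordinates, where x = r cos(θ), y = r sin(θ), and dA = r dr dθ.

Under the substitution, the integrand becomes 23exp(-r^2), so

    ∬_D (23exp(-x^2 - y^2)) dA = ∫_{0}^{π/2} ∫_{0}^{4} (23exp(-r^2)) · r dr dθ.

Inner integral (in r): ∫_{0}^{4} (23exp(-r^2)) · r dr = 23/2 - 23exp(-16)/2.

Outer integral (in θ): ∫_{0}^{π/2} (23/2 - 23exp(-16)/2) dθ = -23π (1 - exp(16))exp(-16)/4.

Therefore ∬_D (23exp(-x^2 - y^2)) dA = -23π (1 - exp(16))exp(-16)/4.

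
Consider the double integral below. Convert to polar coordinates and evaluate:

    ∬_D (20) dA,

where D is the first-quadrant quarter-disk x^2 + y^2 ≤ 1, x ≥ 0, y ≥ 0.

The region D is 0 ≤ r ≤ 1, 0 ≤ θ ≤ π/2 in polar coordinates, where x = r cos(θ), y = r sin(θ), and dA = r dr dθ.

Under the substitution, the integrand becomes 20, so

    ∬_D (20) dA = ∫_{0}^{π/2} ∫_{0}^{1} (20) · r dr dθ.

Inner integral (in r): ∫_{0}^{1} (20) · r dr = 10.

Outer integral (in θ): ∫_{0}^{π/2} (10) dθ = 5π.

Therefore ∬_D (20) dA = 5π.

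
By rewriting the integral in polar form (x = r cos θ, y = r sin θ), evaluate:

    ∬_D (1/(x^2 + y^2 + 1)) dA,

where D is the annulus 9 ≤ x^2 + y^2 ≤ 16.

The region D is 3 ≤ r ≤ 4, 0 ≤ θ ≤ 2π in polar coordinates, where x = r cos(θ), y = r sin(θ), and dA = r dr dθ.

Under the substitution, the integrand becomes 1/(r^2 + 1), so

    ∬_D (1/(x^2 + y^2 + 1)) dA = ∫_{0}^{2π} ∫_{3}^{4} (1/(r^2 + 1)) · r dr dθ.

Inner integral (in r): ∫_{3}^{4} (1/(r^2 + 1)) · r dr = -log(10)/2 + log(17)/2.

Outer integral (in θ): ∫_{0}^{2π} (-log(10)/2 + log(17)/2) dθ = log((17/10)^π).

Therefore ∬_D (1/(x^2 + y^2 + 1)) dA = log((17/10)^π).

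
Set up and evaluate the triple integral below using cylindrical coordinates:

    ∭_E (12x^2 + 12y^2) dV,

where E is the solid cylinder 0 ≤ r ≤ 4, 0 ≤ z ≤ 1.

In cylindrical coordinates, x = r cos(θ), y = r sin(θ), z = z, and dV = r dr dθ dz.

The integrand becomes 12r^2, so

    ∭_E (12x^2 + 12y^2) dV = ∫_{0}^{2π} ∫_{0}^{4} ∫_{0}^{1} (12r^2) · r dz dr dθ.

Inner (z): 12r^3.
Middle (r from 0 to 4): 768.
Outer (θ): 1536π.

Therefore the triple integral equals 1536π.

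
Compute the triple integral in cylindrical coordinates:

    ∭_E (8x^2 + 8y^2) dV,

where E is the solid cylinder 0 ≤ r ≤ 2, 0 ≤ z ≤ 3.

In cylindrical coordinates, x = r cos(θ), y = r sin(θ), z = z, and dV = r dr dθ dz.

The integrand becomes 8r^2, so

    ∭_E (8x^2 + 8y^2) dV = ∫_{0}^{2π} ∫_{0}^{2} ∫_{0}^{3} (8r^2) · r dz dr dθ.

Inner (z): 24r^3.
Middle (r from 0 to 2): 96.
Outer (θ): 192π.

Therefore the triple integral equals 192π.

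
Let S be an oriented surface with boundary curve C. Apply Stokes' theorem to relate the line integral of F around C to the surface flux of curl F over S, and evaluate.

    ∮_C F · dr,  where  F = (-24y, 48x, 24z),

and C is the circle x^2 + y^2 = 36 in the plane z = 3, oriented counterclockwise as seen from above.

Let S be the flat disk x^2 + y^2 ≤ 36 in the plane z = 3, with upward unit normal n̂ = ẑ. By Stokes' theorem,

    ∮_C F · dr = ∬_S (∇ × F) · n̂ dS = ∬_D (curl F)_z dA,

where D is the disk x^2 + y^2 ≤ 36.

Compute the curl of F = (-24y, 48x, 24z):
    (∇ × F)_x = ∂F_z/∂y - ∂F_y/∂z = 0,
    (∇ × F)_y = ∂F_x/∂z - ∂F_z/∂x = 0,
    (∇ × F)_z = ∂F_y/∂x - ∂F_x/∂y = 72.

On z = 3, (curl F)_z = 72.

Convert to polar (x = r cos θ, y = r sin θ, dA = r dr dθ); the integrand becomes 72, so

    ∬_D (curl F)_z dA = ∫_0^{2π} ∫_0^{6} (72) · r dr dθ.

Inner (r from 0 to 6): 1296.
Outer (θ from 0 to 2π): 2592π.

Therefore ∮_C F · dr = 2592π.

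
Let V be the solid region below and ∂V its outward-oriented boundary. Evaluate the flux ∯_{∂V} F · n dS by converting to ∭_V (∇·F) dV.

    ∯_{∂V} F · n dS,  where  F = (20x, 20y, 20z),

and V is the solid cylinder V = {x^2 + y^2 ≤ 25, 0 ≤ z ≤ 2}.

By the divergence theorem,

    ∯_{∂V} F · n dS = ∭_V (∇ · F) dV.

Compute the divergence:
    ∇ · F = ∂F_x/∂x + ∂F_y/∂y + ∂F_z/∂z = 20 + 20 + 20 = 60.

In cylindrical coordinates, x = r cos(θ), y = r sin(θ), z = z, dV = r dr dθ dz, with 0 ≤ r ≤ 5, 0 ≤ θ ≤ 2π, 0 ≤ z ≤ 2.

The integrand, after substitution and multiplying by the volume element, becomes (60) · r, so

    ∭_V (∇·F) dV = ∫_0^{2π} ∫_0^{5} ∫_0^{2} (60) · r dz dr dθ.

Inner (z from 0 to 2): 120r.
Middle (r from 0 to 5): 1500.
Outer (θ from 0 to 2π): 3000π.

Therefore ∯_{∂V} F · n dS = 3000π.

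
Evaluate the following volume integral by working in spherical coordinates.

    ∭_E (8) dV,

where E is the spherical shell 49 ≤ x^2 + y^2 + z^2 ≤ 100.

In spherical coordinates, x = ρ sin(φ) cos(θ), y = ρ sin(φ) sin(θ), z = ρ cos(φ), and dV = ρ^2 sin(φ) dρ dφ dθ.

The integrand becomes 8, so

    ∭_E (8) dV = ∫_{0}^{2π} ∫_{0}^{π} ∫_{7}^{10} (8) · ρ^2 sin(φ) dρ dφ dθ.

Inner (ρ): 1752sin(φ).
Middle (φ): 3504.
Outer (θ): 7008π.

Therefore the triple integral equals 7008π.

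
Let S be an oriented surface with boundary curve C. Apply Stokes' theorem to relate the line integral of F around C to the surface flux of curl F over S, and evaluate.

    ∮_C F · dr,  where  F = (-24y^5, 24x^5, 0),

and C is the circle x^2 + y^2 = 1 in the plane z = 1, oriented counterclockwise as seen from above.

Let S be the flat disk x^2 + y^2 ≤ 1 in the plane z = 1, with upward unit normal n̂ = ẑ. By Stokes' theorem,

    ∮_C F · dr = ∬_S (∇ × F) · n̂ dS = ∬_D (curl F)_z dA,

where D is the disk x^2 + y^2 ≤ 1.

Compute the curl of F = (-24y^5, 24x^5, 0):
    (∇ × F)_x = ∂F_z/∂y - ∂F_y/∂z = 0,
    (∇ × F)_y = ∂F_x/∂z - ∂F_z/∂x = 0,
    (∇ × F)_z = ∂F_y/∂x - ∂F_x/∂y = 120x^4 + 120y^4.

On z = 1, (curl F)_z = 120x^4 + 120y^4.

Convert to polar (x = r cos θ, y = r sin θ, dA = r dr dθ); the integrand becomes 120r^4(sin(θ)^4 + cos(θ)^4), so

    ∬_D (curl F)_z dA = ∫_0^{2π} ∫_0^{1} (120r^4(sin(θ)^4 + cos(θ)^4)) · r dr dθ.

Inner (r from 0 to 1): 20sin(θ)^4 + 20cos(θ)^4.
Outer (θ from 0 to 2π): 30π.

Therefore ∮_C F · dr = 30π.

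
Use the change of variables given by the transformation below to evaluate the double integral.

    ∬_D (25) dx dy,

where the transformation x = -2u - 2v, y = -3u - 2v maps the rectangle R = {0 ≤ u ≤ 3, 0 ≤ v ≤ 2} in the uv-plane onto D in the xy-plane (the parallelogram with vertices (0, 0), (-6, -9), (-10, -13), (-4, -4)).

Compute the Jacobian determinant of (x, y) with respect to (u, v):

    ∂(x,y)/∂(u,v) = | -2  -2 | = (-2)(-2) - (-2)(-3) = -2.
                   | -3  -2 |

Its absolute value is |J| = 2 (the area scaling factor).

Substituting x = -2u - 2v, y = -3u - 2v into the integrand,

    25 → 25,

so the integral becomes

    ∬_R (25) · |J| du dv = ∫_0^3 ∫_0^2 (50) dv du.

Inner (v): 100.
Outer (u): 300.

Therefore ∬_D (25) dx dy = 300.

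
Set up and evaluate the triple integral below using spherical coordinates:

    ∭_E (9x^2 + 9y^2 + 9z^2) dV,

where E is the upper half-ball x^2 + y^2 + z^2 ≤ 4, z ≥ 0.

In spherical coordinates, x = ρ sin(φ) cos(θ), y = ρ sin(φ) sin(θ), z = ρ cos(φ), and dV = ρ^2 sin(φ) dρ dφ dθ.

The integrand becomes 9ρ^2, so

    ∭_E (9x^2 + 9y^2 + 9z^2) dV = ∫_{0}^{2π} ∫_{0}^{π/2} ∫_{0}^{2} (9ρ^2) · ρ^2 sin(φ) dρ dφ dθ.

Inner (ρ): 288sin(φ)/5.
Middle (φ): 288/5.
Outer (θ): 576π/5.

Therefore the triple integral equals 576π/5.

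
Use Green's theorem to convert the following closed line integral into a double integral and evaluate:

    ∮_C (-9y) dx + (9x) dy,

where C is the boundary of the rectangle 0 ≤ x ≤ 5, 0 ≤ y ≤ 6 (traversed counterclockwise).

Green's theorem converts the closed line integral into a double integral over the enclosed region D:

    ∮_C P dx + Q dy = ∬_D (∂Q/∂x - ∂P/∂y) dA.

Here P = -9y, Q = 9x, so

    ∂Q/∂x = 9,    ∂P/∂y = -9,
    ∂Q/∂x - ∂P/∂y = 18.

D is the region 0 ≤ x ≤ 5, 0 ≤ y ≤ 6. Evaluating the double integral:

    ∬_D (18) dA = ∫_0^{5} ∫_0^{6} (18) dy dx.

Inner (y from 0 to 6): 108.
Outer (x from 0 to 5): 540.

Therefore ∮_C P dx + Q dy = 540.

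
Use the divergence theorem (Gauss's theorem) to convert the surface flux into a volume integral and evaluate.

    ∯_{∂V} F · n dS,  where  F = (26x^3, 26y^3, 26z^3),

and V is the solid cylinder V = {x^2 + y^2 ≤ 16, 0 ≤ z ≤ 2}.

By the divergence theorem,

    ∯_{∂V} F · n dS = ∭_V (∇ · F) dV.

Compute the divergence:
    ∇ · F = ∂F_x/∂x + ∂F_y/∂y + ∂F_z/∂z = 78x^2 + 78y^2 + 78z^2.

In cylindrical coordinates, x = r cos(θ), y = r sin(θ), z = z, dV = r dr dθ dz, with 0 ≤ r ≤ 4, 0 ≤ θ ≤ 2π, 0 ≤ z ≤ 2.

The integrand, after substitution and multiplying by the volume element, becomes (78r^2 + 78z^2) · r, so

    ∭_V (∇·F) dV = ∫_0^{2π} ∫_0^{4} ∫_0^{2} (78r^2 + 78z^2) · r dz dr dθ.

Inner (z from 0 to 2): 156r^3 + 208r.
Middle (r from 0 to 4): 11648.
Outer (θ from 0 to 2π): 23296π.

Therefore ∯_{∂V} F · n dS = 23296π.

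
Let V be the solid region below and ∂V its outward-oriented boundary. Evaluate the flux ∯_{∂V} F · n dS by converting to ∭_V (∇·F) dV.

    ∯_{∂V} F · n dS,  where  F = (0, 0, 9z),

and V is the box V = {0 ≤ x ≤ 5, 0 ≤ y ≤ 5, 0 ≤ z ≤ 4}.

By the divergence theorem,

    ∯_{∂V} F · n dS = ∭_V (∇ · F) dV.

Compute the divergence:
    ∇ · F = ∂F_x/∂x + ∂F_y/∂y + ∂F_z/∂z = 0 + 0 + 9 = 9.

V is a rectangular box, so dV = dx dy dz with 0 ≤ x ≤ 5, 0 ≤ y ≤ 5, 0 ≤ z ≤ 4.

Integrate (9) over V as an iterated integral:

    ∭_V (∇·F) dV = ∫_0^{5} ∫_0^{5} ∫_0^{4} (9) dz dy dx.

Inner (z from 0 to 4): 36.
Middle (y from 0 to 5): 180.
Outer (x from 0 to 5): 900.

Therefore ∯_{∂V} F · n dS = 900.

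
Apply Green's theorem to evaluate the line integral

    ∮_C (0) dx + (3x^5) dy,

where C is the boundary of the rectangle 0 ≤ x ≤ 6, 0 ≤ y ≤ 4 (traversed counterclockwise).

Green's theorem converts the closed line integral into a double integral over the enclosed region D:

    ∮_C P dx + Q dy = ∬_D (∂Q/∂x - ∂P/∂y) dA.

Here P = 0, Q = 3x^5, so

    ∂Q/∂x = 15x^4,    ∂P/∂y = 0,
    ∂Q/∂x - ∂P/∂y = 15x^4.

D is the region 0 ≤ x ≤ 6, 0 ≤ y ≤ 4. Evaluating the double integral:

    ∬_D (15x^4) dA = ∫_0^{6} ∫_0^{4} (15x^4) dy dx.

Inner (y from 0 to 4): 60x^4.
Outer (x from 0 to 6): 93312.

Therefore ∮_C P dx + Q dy = 93312.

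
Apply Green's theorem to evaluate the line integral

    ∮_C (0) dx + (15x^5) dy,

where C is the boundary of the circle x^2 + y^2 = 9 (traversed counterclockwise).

Green's theorem converts the closed line integral into a double integral over the enclosed region D:

    ∮_C P dx + Q dy = ∬_D (∂Q/∂x - ∂P/∂y) dA.

Here P = 0, Q = 15x^5, so

    ∂Q/∂x = 75x^4,    ∂P/∂y = 0,
    ∂Q/∂x - ∂P/∂y = 75x^4.

D is the region x^2 + y^2 ≤ 9. Evaluating the double integral:

In polar coordinates (x = r cos θ, y = r sin θ, dA = r dr dθ) the integrand becomes 75r^4cos(θ)^4, so

    ∬_D (75x^4) dA = ∫_0^{2π} ∫_0^{3} (75r^4cos(θ)^4) · r dr dθ.

Inner (r from 0 to 3): 18225cos(θ)^4/2.
Outer (θ from 0 to 2π): 54675π/8.

Therefore ∮_C P dx + Q dy = 54675π/8.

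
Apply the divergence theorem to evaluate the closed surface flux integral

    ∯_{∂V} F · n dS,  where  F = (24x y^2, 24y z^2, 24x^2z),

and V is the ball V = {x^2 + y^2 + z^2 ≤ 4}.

By the divergence theorem,

    ∯_{∂V} F · n dS = ∭_V (∇ · F) dV.

Compute the divergence:
    ∇ · F = ∂F_x/∂x + ∂F_y/∂y + ∂F_z/∂z = 24y^2 + 24z^2 + 24x^2 = 24x^2 + 24y^2 + 24z^2.

In spherical coordinates, x = ρ sin(φ) cos(θ), y = ρ sin(φ) sin(θ), z = ρ cos(φ), dV = ρ^2 sin(φ) dρ dφ dθ, with 0 ≤ ρ ≤ 2, 0 ≤ φ ≤ π, 0 ≤ θ ≤ 2π.

The integrand, after substitution and multiplying by the volume element, becomes (24ρ^2) · ρ^2 sin(φ), so

    ∭_V (∇·F) dV = ∫_0^{2π} ∫_0^{π} ∫_0^{2} (24ρ^2) · ρ^2 sin(φ) dρ dφ dθ.

Inner (ρ from 0 to 2): 768sin(φ)/5.
Middle (φ from 0 to π): 1536/5.
Outer (θ from 0 to 2π): 3072π/5.

Therefore ∯_{∂V} F · n dS = 3072π/5.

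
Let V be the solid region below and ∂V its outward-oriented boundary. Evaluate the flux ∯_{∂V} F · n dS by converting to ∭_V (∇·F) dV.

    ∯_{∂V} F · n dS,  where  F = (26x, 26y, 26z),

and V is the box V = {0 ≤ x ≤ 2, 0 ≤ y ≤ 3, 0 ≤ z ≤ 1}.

By the divergence theorem,

    ∯_{∂V} F · n dS = ∭_V (∇ · F) dV.

Compute the divergence:
    ∇ · F = ∂F_x/∂x + ∂F_y/∂y + ∂F_z/∂z = 26 + 26 + 26 = 78.

V is a rectangular box, so dV = dx dy dz with 0 ≤ x ≤ 2, 0 ≤ y ≤ 3, 0 ≤ z ≤ 1.

Integrate (78) over V as an iterated integral:

    ∭_V (∇·F) dV = ∫_0^{2} ∫_0^{3} ∫_0^{1} (78) dz dy dx.

Inner (z from 0 to 1): 78.
Middle (y from 0 to 3): 234.
Outer (x from 0 to 2): 468.

Therefore ∯_{∂V} F · n dS = 468.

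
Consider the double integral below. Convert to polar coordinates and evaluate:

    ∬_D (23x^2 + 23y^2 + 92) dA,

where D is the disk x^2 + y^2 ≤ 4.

The region D is 0 ≤ r ≤ 2, 0 ≤ θ ≤ 2π in polar coordinates, where x = r cos(θ), y = r sin(θ), and dA = r dr dθ.

Under the substitution, the integrand becomes 23r^2 + 92, so

    ∬_D (23x^2 + 23y^2 + 92) dA = ∫_{0}^{2π} ∫_{0}^{2} (23r^2 + 92) · r dr dθ.

Inner integral (in r): ∫_{0}^{2} (23r^2 + 92) · r dr = 276.

Outer integral (in θ): ∫_{0}^{2π} (276) dθ = 552π.

Therefore ∬_D (23x^2 + 23y^2 + 92) dA = 552π.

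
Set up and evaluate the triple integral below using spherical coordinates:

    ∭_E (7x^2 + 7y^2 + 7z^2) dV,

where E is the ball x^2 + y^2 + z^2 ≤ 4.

In spherical coordinates, x = ρ sin(φ) cos(θ), y = ρ sin(φ) sin(θ), z = ρ cos(φ), and dV = ρ^2 sin(φ) dρ dφ dθ.

The integrand becomes 7ρ^2, so

    ∭_E (7x^2 + 7y^2 + 7z^2) dV = ∫_{0}^{2π} ∫_{0}^{π} ∫_{0}^{2} (7ρ^2) · ρ^2 sin(φ) dρ dφ dθ.

Inner (ρ): 224sin(φ)/5.
Middle (φ): 448/5.
Outer (θ): 896π/5.

Therefore the triple integral equals 896π/5.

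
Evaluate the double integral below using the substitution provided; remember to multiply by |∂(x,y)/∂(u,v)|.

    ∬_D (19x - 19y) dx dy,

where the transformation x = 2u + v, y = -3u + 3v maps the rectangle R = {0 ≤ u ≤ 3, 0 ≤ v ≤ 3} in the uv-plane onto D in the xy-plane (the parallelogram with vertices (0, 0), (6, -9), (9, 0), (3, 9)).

Compute the Jacobian determinant of (x, y) with respect to (u, v):

    ∂(x,y)/∂(u,v) = | 2  1 | = (2)(3) - (1)(-3) = 9.
                   | -3  3 |

Its absolute value is |J| = 9 (the area scaling factor).

Substituting x = 2u + v, y = -3u + 3v into the integrand,

    19x - 19y → 95u - 38v,

so the integral becomes

    ∬_R (95u - 38v) · |J| du dv = ∫_0^3 ∫_0^3 (855u - 342v) dv du.

Inner (v): 2565u - 1539.
Outer (u): 13851/2.

Therefore ∬_D (19x - 19y) dx dy = 13851/2.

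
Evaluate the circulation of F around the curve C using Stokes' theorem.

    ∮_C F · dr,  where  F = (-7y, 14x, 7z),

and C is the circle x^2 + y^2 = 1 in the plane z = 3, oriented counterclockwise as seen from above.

Let S be the flat disk x^2 + y^2 ≤ 1 in the plane z = 3, with upward unit normal n̂ = ẑ. By Stokes' theorem,

    ∮_C F · dr = ∬_S (∇ × F) · n̂ dS = ∬_D (curl F)_z dA,

where D is the disk x^2 + y^2 ≤ 1.

Compute the curl of F = (-7y, 14x, 7z):
    (∇ × F)_x = ∂F_z/∂y - ∂F_y/∂z = 0,
    (∇ × F)_y = ∂F_x/∂z - ∂F_z/∂x = 0,
    (∇ × F)_z = ∂F_y/∂x - ∂F_x/∂y = 21.

On z = 3, (curl F)_z = 21.

Convert to polar (x = r cos θ, y = r sin θ, dA = r dr dθ); the integrand becomes 21, so

    ∬_D (curl F)_z dA = ∫_0^{2π} ∫_0^{1} (21) · r dr dθ.

Inner (r from 0 to 1): 21/2.
Outer (θ from 0 to 2π): 21π.

Therefore ∮_C F · dr = 21π.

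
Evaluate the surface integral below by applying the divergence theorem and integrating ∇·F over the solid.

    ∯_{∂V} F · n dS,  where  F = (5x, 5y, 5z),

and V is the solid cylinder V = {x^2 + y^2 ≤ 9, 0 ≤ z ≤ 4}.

By the divergence theorem,

    ∯_{∂V} F · n dS = ∭_V (∇ · F) dV.

Compute the divergence:
    ∇ · F = ∂F_x/∂x + ∂F_y/∂y + ∂F_z/∂z = 5 + 5 + 5 = 15.

In cylindrical coordinates, x = r cos(θ), y = r sin(θ), z = z, dV = r dr dθ dz, with 0 ≤ r ≤ 3, 0 ≤ θ ≤ 2π, 0 ≤ z ≤ 4.

The integrand, after substitution and multiplying by the volume element, becomes (15) · r, so

    ∭_V (∇·F) dV = ∫_0^{2π} ∫_0^{3} ∫_0^{4} (15) · r dz dr dθ.

Inner (z from 0 to 4): 60r.
Middle (r from 0 to 3): 270.
Outer (θ from 0 to 2π): 540π.

Therefore ∯_{∂V} F · n dS = 540π.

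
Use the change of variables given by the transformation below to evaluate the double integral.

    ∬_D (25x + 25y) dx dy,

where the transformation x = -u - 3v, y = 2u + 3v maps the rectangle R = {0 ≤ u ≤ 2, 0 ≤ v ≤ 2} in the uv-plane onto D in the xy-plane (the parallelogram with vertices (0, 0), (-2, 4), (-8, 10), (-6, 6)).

Compute the Jacobian determinant of (x, y) with respect to (u, v):

    ∂(x,y)/∂(u,v) = | -1  -3 | = (-1)(3) - (-3)(2) = 3.
                   | 2  3 |

Its absolute value is |J| = 3 (the area scaling factor).

Substituting x = -u - 3v, y = 2u + 3v into the integrand,

    25x + 25y → 25u,

so the integral becomes

    ∬_R (25u) · |J| du dv = ∫_0^2 ∫_0^2 (75u) dv du.

Inner (v): 150u.
Outer (u): 300.

Therefore ∬_D (25x + 25y) dx dy = 300.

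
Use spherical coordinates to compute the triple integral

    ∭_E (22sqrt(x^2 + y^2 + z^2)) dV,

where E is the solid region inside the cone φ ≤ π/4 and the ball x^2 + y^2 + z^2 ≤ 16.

In spherical coordinates, x = ρ sin(φ) cos(θ), y = ρ sin(φ) sin(θ), z = ρ cos(φ), and dV = ρ^2 sin(φ) dρ dφ dθ.

The integrand becomes 22ρ, so

    ∭_E (22sqrt(x^2 + y^2 + z^2)) dV = ∫_{0}^{2π} ∫_{0}^{π/4} ∫_{0}^{4} (22ρ) · ρ^2 sin(φ) dρ dφ dθ.

Inner (ρ): 1408sin(φ).
Middle (φ): 1408 - 704sqrt(2).
Outer (θ): 1408π (2 - sqrt(2)).

Therefore the triple integral equals 1408π (2 - sqrt(2)).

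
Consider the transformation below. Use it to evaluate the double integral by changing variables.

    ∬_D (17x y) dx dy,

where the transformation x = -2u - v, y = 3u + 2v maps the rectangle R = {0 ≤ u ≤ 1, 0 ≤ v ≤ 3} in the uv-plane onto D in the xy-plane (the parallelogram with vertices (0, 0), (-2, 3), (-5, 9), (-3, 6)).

Compute the Jacobian determinant of (x, y) with respect to (u, v):

    ∂(x,y)/∂(u,v) = | -2  -1 | = (-2)(2) - (-1)(3) = -1.
                   | 3  2 |

Its absolute value is |J| = 1 (the area scaling factor).

Substituting x = -2u - v, y = 3u + 2v into the integrand,

    17x y → -102u^2 - 119u v - 34v^2,

so the integral becomes

    ∬_R (-102u^2 - 119u v - 34v^2) · |J| du dv = ∫_0^1 ∫_0^3 (-102u^2 - 119u v - 34v^2) dv du.

Inner (v): -306u^2 - 1071u/2 - 306.
Outer (u): -2703/4.

Therefore ∬_D (17x y) dx dy = -2703/4.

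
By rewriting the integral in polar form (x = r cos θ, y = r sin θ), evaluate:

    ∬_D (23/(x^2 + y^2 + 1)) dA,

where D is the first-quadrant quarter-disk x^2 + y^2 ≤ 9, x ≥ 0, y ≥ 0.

The region D is 0 ≤ r ≤ 3, 0 ≤ θ ≤ π/2 in polar coordinates, where x = r cos(θ), y = r sin(θ), and dA = r dr dθ.

Under the substitution, the integrand becomes 23/(r^2 + 1), so

    ∬_D (23/(x^2 + y^2 + 1)) dA = ∫_{0}^{π/2} ∫_{0}^{3} (23/(r^2 + 1)) · r dr dθ.

Inner integral (in r): ∫_{0}^{3} (23/(r^2 + 1)) · r dr = 23log(10)/2.

Outer integral (in θ): ∫_{0}^{π/2} (23log(10)/2) dθ = 23π log(10)/4.

Therefore ∬_D (23/(x^2 + y^2 + 1)) dA = 23π log(10)/4.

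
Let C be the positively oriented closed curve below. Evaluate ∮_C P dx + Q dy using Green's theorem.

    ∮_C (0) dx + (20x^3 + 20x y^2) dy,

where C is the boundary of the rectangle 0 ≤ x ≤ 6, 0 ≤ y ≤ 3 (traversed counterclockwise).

Green's theorem converts the closed line integral into a double integral over the enclosed region D:

    ∮_C P dx + Q dy = ∬_D (∂Q/∂x - ∂P/∂y) dA.

Here P = 0, Q = 20x^3 + 20x y^2, so

    ∂Q/∂x = 60x^2 + 20y^2,    ∂P/∂y = 0,
    ∂Q/∂x - ∂P/∂y = 60x^2 + 20y^2.

D is the region 0 ≤ x ≤ 6, 0 ≤ y ≤ 3. Evaluating the double integral:

    ∬_D (60x^2 + 20y^2) dA = ∫_0^{6} ∫_0^{3} (60x^2 + 20y^2) dy dx.

Inner (y from 0 to 3): 180x^2 + 180.
Outer (x from 0 to 6): 14040.

Therefore ∮_C P dx + Q dy = 14040.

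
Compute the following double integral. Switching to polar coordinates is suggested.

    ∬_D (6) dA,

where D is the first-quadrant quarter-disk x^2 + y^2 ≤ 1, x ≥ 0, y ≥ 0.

The region D is 0 ≤ r ≤ 1, 0 ≤ θ ≤ π/2 in polar coordinates, where x = r cos(θ), y = r sin(θ), and dA = r dr dθ.

Under the substitution, the integrand becomes 6, so

    ∬_D (6) dA = ∫_{0}^{π/2} ∫_{0}^{1} (6) · r dr dθ.

Inner integral (in r): ∫_{0}^{1} (6) · r dr = 3.

Outer integral (in θ): ∫_{0}^{π/2} (3) dθ = 3π/2.

Therefore ∬_D (6) dA = 3π/2.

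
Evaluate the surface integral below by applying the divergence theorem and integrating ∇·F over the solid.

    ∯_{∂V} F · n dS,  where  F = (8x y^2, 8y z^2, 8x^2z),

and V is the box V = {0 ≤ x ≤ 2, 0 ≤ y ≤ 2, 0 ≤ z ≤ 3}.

By the divergence theorem,

    ∯_{∂V} F · n dS = ∭_V (∇ · F) dV.

Compute the divergence:
    ∇ · F = ∂F_x/∂x + ∂F_y/∂y + ∂F_z/∂z = 8y^2 + 8z^2 + 8x^2 = 8x^2 + 8y^2 + 8z^2.

V is a rectangular box, so dV = dx dy dz with 0 ≤ x ≤ 2, 0 ≤ y ≤ 2, 0 ≤ z ≤ 3.

Integrate (8x^2 + 8y^2 + 8z^2) over V as an iterated integral:

    ∭_V (∇·F) dV = ∫_0^{2} ∫_0^{2} ∫_0^{3} (8x^2 + 8y^2 + 8z^2) dz dy dx.

Inner (z from 0 to 3): 24x^2 + 24y^2 + 72.
Middle (y from 0 to 2): 48x^2 + 208.
Outer (x from 0 to 2): 544.

Therefore ∯_{∂V} F · n dS = 544.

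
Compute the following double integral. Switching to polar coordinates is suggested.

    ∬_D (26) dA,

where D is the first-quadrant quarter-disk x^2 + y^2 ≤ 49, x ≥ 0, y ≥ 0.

The region D is 0 ≤ r ≤ 7, 0 ≤ θ ≤ π/2 in polar coordinates, where x = r cos(θ), y = r sin(θ), and dA = r dr dθ.

Under the substitution, the integrand becomes 26, so

    ∬_D (26) dA = ∫_{0}^{π/2} ∫_{0}^{7} (26) · r dr dθ.

Inner integral (in r): ∫_{0}^{7} (26) · r dr = 637.

Outer integral (in θ): ∫_{0}^{π/2} (637) dθ = 637π/2.

Therefore ∬_D (26) dA = 637π/2.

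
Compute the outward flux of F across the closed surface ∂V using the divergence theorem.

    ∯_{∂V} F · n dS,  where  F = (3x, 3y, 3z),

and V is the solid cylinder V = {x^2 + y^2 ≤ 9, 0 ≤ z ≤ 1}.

By the divergence theorem,

    ∯_{∂V} F · n dS = ∭_V (∇ · F) dV.

Compute the divergence:
    ∇ · F = ∂F_x/∂x + ∂F_y/∂y + ∂F_z/∂z = 3 + 3 + 3 = 9.

In cylindrical coordinates, x = r cos(θ), y = r sin(θ), z = z, dV = r dr dθ dz, with 0 ≤ r ≤ 3, 0 ≤ θ ≤ 2π, 0 ≤ z ≤ 1.

The integrand, after substitution and multiplying by the volume element, becomes (9) · r, so

    ∭_V (∇·F) dV = ∫_0^{2π} ∫_0^{3} ∫_0^{1} (9) · r dz dr dθ.

Inner (z from 0 to 1): 9r.
Middle (r from 0 to 3): 81/2.
Outer (θ from 0 to 2π): 81π.

Therefore ∯_{∂V} F · n dS = 81π.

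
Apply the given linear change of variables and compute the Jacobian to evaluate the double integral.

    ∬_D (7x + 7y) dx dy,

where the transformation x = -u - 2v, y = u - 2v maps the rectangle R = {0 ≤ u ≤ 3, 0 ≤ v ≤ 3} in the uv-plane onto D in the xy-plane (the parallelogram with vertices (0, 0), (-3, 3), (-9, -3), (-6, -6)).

Compute the Jacobian determinant of (x, y) with respect to (u, v):

    ∂(x,y)/∂(u,v) = | -1  -2 | = (-1)(-2) - (-2)(1) = 4.
                   | 1  -2 |

Its absolute value is |J| = 4 (the area scaling factor).

Substituting x = -u - 2v, y = u - 2v into the integrand,

    7x + 7y → -28v,

so the integral becomes

    ∬_R (-28v) · |J| du dv = ∫_0^3 ∫_0^3 (-112v) dv du.

Inner (v): -504.
Outer (u): -1512.

Therefore ∬_D (7x + 7y) dx dy = -1512.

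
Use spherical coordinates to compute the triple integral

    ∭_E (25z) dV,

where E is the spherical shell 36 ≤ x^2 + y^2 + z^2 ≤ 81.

In spherical coordinates, x = ρ sin(φ) cos(θ), y = ρ sin(φ) sin(θ), z = ρ cos(φ), and dV = ρ^2 sin(φ) dρ dφ dθ.

The integrand becomes 25ρ cos(φ), so

    ∭_E (25z) dV = ∫_{0}^{2π} ∫_{0}^{π} ∫_{6}^{9} (25ρ cos(φ)) · ρ^2 sin(φ) dρ dφ dθ.

Inner (ρ): 131625sin(2φ)/8.
Middle (φ): 0.
Outer (θ): 0.

Therefore the triple integral equals 0.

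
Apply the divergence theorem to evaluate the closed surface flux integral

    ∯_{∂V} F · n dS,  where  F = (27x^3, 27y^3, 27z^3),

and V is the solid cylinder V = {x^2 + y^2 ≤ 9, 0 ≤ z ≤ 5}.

By the divergence theorem,

    ∯_{∂V} F · n dS = ∭_V (∇ · F) dV.

Compute the divergence:
    ∇ · F = ∂F_x/∂x + ∂F_y/∂y + ∂F_z/∂z = 81x^2 + 81y^2 + 81z^2.

In cylindrical coordinates, x = r cos(θ), y = r sin(θ), z = z, dV = r dr dθ dz, with 0 ≤ r ≤ 3, 0 ≤ θ ≤ 2π, 0 ≤ z ≤ 5.

The integrand, after substitution and multiplying by the volume element, becomes (81r^2 + 81z^2) · r, so

    ∭_V (∇·F) dV = ∫_0^{2π} ∫_0^{3} ∫_0^{5} (81r^2 + 81z^2) · r dz dr dθ.

Inner (z from 0 to 5): 405r^3 + 3375r.
Middle (r from 0 to 3): 93555/4.
Outer (θ from 0 to 2π): 93555π/2.

Therefore ∯_{∂V} F · n dS = 93555π/2.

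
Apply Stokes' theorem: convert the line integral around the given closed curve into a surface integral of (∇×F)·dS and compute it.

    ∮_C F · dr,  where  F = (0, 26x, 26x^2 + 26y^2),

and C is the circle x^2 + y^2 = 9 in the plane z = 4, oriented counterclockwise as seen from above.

Let S be the flat disk x^2 + y^2 ≤ 9 in the plane z = 4, with upward unit normal n̂ = ẑ. By Stokes' theorem,

    ∮_C F · dr = ∬_S (∇ × F) · n̂ dS = ∬_D (curl F)_z dA,

where D is the disk x^2 + y^2 ≤ 9.

Compute the curl of F = (0, 26x, 26x^2 + 26y^2):
    (∇ × F)_x = ∂F_z/∂y - ∂F_y/∂z = 52y,
    (∇ × F)_y = ∂F_x/∂z - ∂F_z/∂x = -52x,
    (∇ × F)_z = ∂F_y/∂x - ∂F_x/∂y = 26.

On z = 4, (curl F)_z = 26.

Convert to polar (x = r cos θ, y = r sin θ, dA = r dr dθ); the integrand becomes 26, so

    ∬_D (curl F)_z dA = ∫_0^{2π} ∫_0^{3} (26) · r dr dθ.

Inner (r from 0 to 3): 117.
Outer (θ from 0 to 2π): 234π.

Therefore ∮_C F · dr = 234π.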